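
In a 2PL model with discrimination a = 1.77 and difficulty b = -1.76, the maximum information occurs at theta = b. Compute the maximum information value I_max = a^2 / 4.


For 2PL, max info at theta = b = -1.76
I_max = a^2 / 4 = 1.77^2 / 4
= 3.1329 / 4
I_max = 0.7832

0.7832


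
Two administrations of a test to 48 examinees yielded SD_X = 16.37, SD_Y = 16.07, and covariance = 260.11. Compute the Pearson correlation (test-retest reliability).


r = cov(X,Y) / (SD_X * SD_Y)
r = 260.11 / (16.37 * 16.07)
r = 260.11 / 263.0659
r = 0.9888

0.9888


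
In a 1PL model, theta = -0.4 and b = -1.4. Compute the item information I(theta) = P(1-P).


P = 1/(1+exp(-(-0.4--1.4))) = 0.7311
I = P*(1-P) = 0.7311 * 0.2689
I = 0.1966

0.1966


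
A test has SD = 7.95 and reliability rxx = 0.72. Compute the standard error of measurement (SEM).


SEM = SD * sqrt(1 - rxx)
SEM = 7.95 * sqrt(1 - 0.72)
SEM = 7.95 * sqrt(0.28) = 7.95 * 0.52915
SEM = 4.2067

4.2067


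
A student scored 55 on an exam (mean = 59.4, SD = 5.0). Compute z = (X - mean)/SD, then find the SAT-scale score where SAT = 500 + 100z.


z = (X - mean) / SD = (55 - 59.4) / 5.0
z = -4.4 / 5.0
z = -0.88
SAT-scale = SAT = 500 + 100z
Carry z at full precision (z = -4.4 / 5.0) into the conversion:
SAT-scale = 500 + 100 * (-4.4 / 5.0) = 500 + -440 / 5.0
SAT-scale = 500 + -88.0
SAT-scale = 412.0

412.0


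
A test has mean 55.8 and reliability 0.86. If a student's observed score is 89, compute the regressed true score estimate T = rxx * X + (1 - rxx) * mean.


T_est = rxx * X + (1 - rxx) * mean
T_est = 0.86 * 89 + 0.14 * 55.8
T_est = 76.54 + 7.812
T_est = 84.352

84.352


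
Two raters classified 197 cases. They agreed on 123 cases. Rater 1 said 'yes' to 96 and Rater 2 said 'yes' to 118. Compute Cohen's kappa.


P_o = 123/197 = 0.624365
P_e = (96*118 + 101*79) / 38809 = 0.497488
kappa = (P_o - P_e) / (1 - P_e)
kappa = (0.624365 - 0.497488) / (1 - 0.497488)
kappa = 0.2525

0.2525


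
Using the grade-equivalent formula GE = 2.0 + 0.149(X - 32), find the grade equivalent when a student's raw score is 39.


raw - median = 39 - 32 = 7
slope * diff = 0.149 * 7 = 1.043
GE = 2.0 + 1.043
GE = 3.043

3.043


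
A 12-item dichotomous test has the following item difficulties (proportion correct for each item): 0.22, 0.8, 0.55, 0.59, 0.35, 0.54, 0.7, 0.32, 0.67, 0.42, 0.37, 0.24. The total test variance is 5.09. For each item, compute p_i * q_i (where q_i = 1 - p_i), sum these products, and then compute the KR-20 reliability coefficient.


For each item, compute p_i * q_i:
  Item 1: 0.22 * 0.78 = 0.1716
  Item 2: 0.8 * 0.2 = 0.16
  Item 3: 0.55 * 0.45 = 0.2475
  Item 4: 0.59 * 0.41 = 0.2419
  Item 5: 0.35 * 0.65 = 0.2275
  Item 6: 0.54 * 0.46 = 0.2484
  Item 7: 0.7 * 0.3 = 0.21
  Item 8: 0.32 * 0.68 = 0.2176
  Item 9: 0.67 * 0.33 = 0.2211
  Item 10: 0.42 * 0.58 = 0.2436
  Item 11: 0.37 * 0.63 = 0.2331
  Item 12: 0.24 * 0.76 = 0.1824
Sum(p_i * q_i) = 0.1716 + 0.16 + 0.2475 + 0.2419 + 0.2275 + 0.2484 + 0.21 + 0.2176 + 0.2211 + 0.2436 + 0.2331 + 0.1824 = 2.6047
KR-20 = (k/(k-1)) * (1 - Sum(p_i*q_i) / Var_total)
= (12/11) * (1 - 2.6047/5.09)
= 1.0909 * 0.4883
KR-20 = 0.5327

0.5327


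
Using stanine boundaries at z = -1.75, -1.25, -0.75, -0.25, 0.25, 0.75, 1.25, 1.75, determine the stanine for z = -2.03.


Stanine boundaries: [-1.75, -1.25, -0.75, -0.25, 0.25, 0.75, 1.25, 1.75]
z = -2.03
Check each boundary:
  z < -1.75
  z < -1.25
  z < -0.75
  z < -0.25
  z < 0.25
  z < 0.75
  z < 1.25
  z < 1.75
Highest qualifying boundary gives stanine = 1

1


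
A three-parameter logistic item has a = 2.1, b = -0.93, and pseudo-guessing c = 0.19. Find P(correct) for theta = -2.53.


logit = 2.1*(-2.53 - -0.93) = -3.36
P* = 1/(1 + exp(--3.36)) = 0.0336
P = 0.19 + (1 - 0.19) * 0.0336
P = 0.2172

0.2172


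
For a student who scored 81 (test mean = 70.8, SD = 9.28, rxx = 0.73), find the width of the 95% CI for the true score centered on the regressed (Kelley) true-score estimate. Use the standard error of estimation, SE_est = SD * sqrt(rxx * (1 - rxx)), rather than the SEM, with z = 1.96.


True score estimate = 0.73*81 + 0.27*70.8 = 78.246
SE_est = SD * sqrt(rxx * (1 - rxx)) = 9.28 * sqrt(0.73 * 0.27) = 9.28 * sqrt(0.1971) = 4.119944
CI = T_est +/- z * SE_est, so width = 2 * z * SE_est = 2 * 1.96 * 4.119944
Width = 16.1502

16.1502


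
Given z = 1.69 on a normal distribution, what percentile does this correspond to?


CDF(z) = 0.5 * (1 + erf(z/sqrt(2)))
erf(1.195) = 0.909
CDF = 0.9545
Percentile rank = 0.9545 * 100 = 95.45

95.45


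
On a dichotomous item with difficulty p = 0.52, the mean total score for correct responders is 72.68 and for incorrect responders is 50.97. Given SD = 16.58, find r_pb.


q = 1 - p = 0.48
rpb = ((M1 - M0) / SD) * sqrt(p * q)
rpb = ((72.68 - 50.97) / 16.58) * sqrt(0.52 * 0.48)
rpb = 0.6542

0.6542


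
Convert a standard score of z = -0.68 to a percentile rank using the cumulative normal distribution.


CDF(z) = 0.5 * (1 + erf(z/sqrt(2)))
erf(-0.4808) = -0.5035
CDF = 0.2483
Percentile rank = 0.2483 * 100 = 24.83

24.83


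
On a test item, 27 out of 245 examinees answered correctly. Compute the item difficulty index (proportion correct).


Item difficulty p = number correct / total examinees
p = 27 / 245
p = 0.1102

0.1102


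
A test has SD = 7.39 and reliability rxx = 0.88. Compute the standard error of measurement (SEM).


SEM = SD * sqrt(1 - rxx)
SEM = 7.39 * sqrt(1 - 0.88)
SEM = 7.39 * sqrt(0.12) = 7.39 * 0.34641
SEM = 2.56

2.56


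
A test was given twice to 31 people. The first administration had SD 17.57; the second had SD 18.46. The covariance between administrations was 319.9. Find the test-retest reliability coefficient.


r = cov(X,Y) / (SD_X * SD_Y)
r = 319.9 / (17.57 * 18.46)
r = 319.9 / 324.3422
r = 0.9863

0.9863


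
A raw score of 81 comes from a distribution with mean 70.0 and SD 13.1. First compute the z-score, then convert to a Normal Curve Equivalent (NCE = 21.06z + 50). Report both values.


z = (X - mean) / SD = (81 - 70.0) / 13.1
z = 11.0 / 13.1
z = 0.8397
NCE = NCE = 21.06z + 50
Carry z at full precision (z = 11.0 / 13.1) into the conversion:
NCE = 21.06 * (11.0 / 13.1) + 50 = 231.66 / 13.1 + 50
NCE = 17.684 + 50
NCE = 67.684

67.684


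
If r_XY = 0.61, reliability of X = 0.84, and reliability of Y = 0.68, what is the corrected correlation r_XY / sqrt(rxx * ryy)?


r_corrected = rxy / sqrt(rxx * ryy)
= 0.61 / sqrt(0.84 * 0.68)
= 0.61 / sqrt(0.5712)
= 0.61 / 0.755778
r_corrected = 0.8071

0.8071


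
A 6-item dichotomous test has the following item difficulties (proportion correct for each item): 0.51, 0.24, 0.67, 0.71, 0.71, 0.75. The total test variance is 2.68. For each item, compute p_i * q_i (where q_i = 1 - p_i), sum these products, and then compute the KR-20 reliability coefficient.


For each item, compute p_i * q_i:
  Item 1: 0.51 * 0.49 = 0.2499
  Item 2: 0.24 * 0.76 = 0.1824
  Item 3: 0.67 * 0.33 = 0.2211
  Item 4: 0.71 * 0.29 = 0.2059
  Item 5: 0.71 * 0.29 = 0.2059
  Item 6: 0.75 * 0.25 = 0.1875
Sum(p_i * q_i) = 0.2499 + 0.1824 + 0.2211 + 0.2059 + 0.2059 + 0.1875 = 1.2527
KR-20 = (k/(k-1)) * (1 - Sum(p_i*q_i) / Var_total)
= (6/5) * (1 - 1.2527/2.68)
= 1.2 * 0.5326
KR-20 = 0.6391

0.6391


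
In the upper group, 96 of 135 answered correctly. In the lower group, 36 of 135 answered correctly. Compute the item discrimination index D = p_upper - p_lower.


p_upper = 96/135 = 0.7111
p_lower = 36/135 = 0.2667
D = 0.7111 - 0.2667 = 0.4444

0.4444


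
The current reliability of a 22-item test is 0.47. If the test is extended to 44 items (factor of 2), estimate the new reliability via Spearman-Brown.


r_new = (n * rxx) / (1 + (n-1) * rxx)
r_new = (2 * 0.47) / (1 + 1 * 0.47)
r_new = 0.94 / 1.47
r_new = 0.6395

0.6395


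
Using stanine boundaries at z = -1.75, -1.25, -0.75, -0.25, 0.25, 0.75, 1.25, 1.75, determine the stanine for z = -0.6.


Stanine boundaries: [-1.75, -1.25, -0.75, -0.25, 0.25, 0.75, 1.25, 1.75]
z = -0.6
Check each boundary:
  z >= -1.75 -> could be stanine 2
  z >= -1.25 -> could be stanine 3
  z >= -0.75 -> could be stanine 4
  z < -0.25
  z < 0.25
  z < 0.75
  z < 1.25
  z < 1.75
Highest qualifying boundary gives stanine = 4

4


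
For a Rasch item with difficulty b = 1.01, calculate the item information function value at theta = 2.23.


P = 1/(1+exp(-(2.23-1.01))) = 0.7721
I = P*(1-P) = 0.7721 * 0.2279
I = 0.176

0.176


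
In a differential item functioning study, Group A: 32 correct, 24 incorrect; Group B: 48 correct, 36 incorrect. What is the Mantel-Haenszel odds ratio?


Odds_A = 32/24 = 1.3333
Odds_B = 48/36 = 1.3333
OR = Odds_A / Odds_B = 1.3333 / 1.3333
Exactly, OR = (32 * 36) / (24 * 48) = 1152 / 1152
OR = 1.0

1.0


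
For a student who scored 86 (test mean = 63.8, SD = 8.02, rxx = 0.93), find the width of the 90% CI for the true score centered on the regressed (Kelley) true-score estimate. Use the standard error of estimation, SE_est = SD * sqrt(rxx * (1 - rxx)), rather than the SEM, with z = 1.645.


True score estimate = 0.93*86 + 0.07*63.8 = 84.446
SE_est = SD * sqrt(rxx * (1 - rxx)) = 8.02 * sqrt(0.93 * 0.07) = 8.02 * sqrt(0.0651) = 2.046279
CI = T_est +/- z * SE_est, so width = 2 * z * SE_est = 2 * 1.645 * 2.046279
Width = 6.7323

6.7323


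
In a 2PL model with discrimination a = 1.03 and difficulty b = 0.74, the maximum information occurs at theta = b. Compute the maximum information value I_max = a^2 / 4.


For 2PL, max info at theta = b = 0.74
I_max = a^2 / 4 = 1.03^2 / 4
= 1.0609 / 4
I_max = 0.2652

0.2652


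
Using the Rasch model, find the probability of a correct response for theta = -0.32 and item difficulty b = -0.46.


theta - b = -0.32 - -0.46 = 0.14
exp(-(theta - b)) = exp(-0.14) = 0.8694
P = 1 / (1 + 0.8694)
P = 0.5349

0.5349


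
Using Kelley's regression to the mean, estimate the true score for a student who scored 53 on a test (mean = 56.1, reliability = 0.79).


T_est = rxx * X + (1 - rxx) * mean
T_est = 0.79 * 53 + 0.21 * 56.1
T_est = 41.87 + 11.781
T_est = 53.651

53.651


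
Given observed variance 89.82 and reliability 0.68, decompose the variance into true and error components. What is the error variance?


var_true = rxx * var_obs = 0.68 * 89.82 = 61.0776
var_error = var_obs - var_true
var_error = 89.82 - 61.0776
var_error = 28.7424

28.7424


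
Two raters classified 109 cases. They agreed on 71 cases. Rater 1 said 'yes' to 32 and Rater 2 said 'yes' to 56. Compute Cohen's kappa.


P_o = 71/109 = 0.651376
P_e = (32*56 + 77*53) / 11881 = 0.494319
kappa = (P_o - P_e) / (1 - P_e)
kappa = (0.651376 - 0.494319) / (1 - 0.494319)
kappa = 0.3106

0.3106


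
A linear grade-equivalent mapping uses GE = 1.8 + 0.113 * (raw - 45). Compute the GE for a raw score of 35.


raw - median = 35 - 45 = -10
slope * diff = 0.113 * -10 = -1.13
GE = 1.8 + -1.13
GE = 0.67

0.67


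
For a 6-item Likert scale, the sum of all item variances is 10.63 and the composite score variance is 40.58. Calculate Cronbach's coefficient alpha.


alpha = (k/(k-1)) * (1 - sum(si^2)/s_total^2)
= (6/5) * (1 - 10.63/40.58)
alpha = 0.8857

0.8857


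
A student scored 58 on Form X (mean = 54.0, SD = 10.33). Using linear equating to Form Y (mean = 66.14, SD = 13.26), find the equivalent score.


slope = SD_Y / SD_X = 13.26 / 10.33 ~ 1.2836
intercept = mean_Y - slope * mean_X = 66.14 - (13.26 / 10.33) * 54.0 ~ -3.1766
Y = slope * X + intercept. To avoid rounding drift from the rounded slope/intercept, evaluate the equivalent form Y = mean_Y + SD_Y * (X - mean_X) / SD_X at full precision:
Y = 66.14 + 13.26 * (58 - 54.0) / 10.33
Y = 66.14 + 13.26 * 4.0 / 10.33
Y = 66.14 + 53.04 / 10.33
Y = 66.14 + 5.1346
Y = 71.2746

71.2746


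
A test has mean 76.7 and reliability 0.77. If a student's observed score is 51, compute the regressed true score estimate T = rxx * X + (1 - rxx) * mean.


T_est = rxx * X + (1 - rxx) * mean
T_est = 0.77 * 51 + 0.23 * 76.7
T_est = 39.27 + 17.641
T_est = 56.911

56.911


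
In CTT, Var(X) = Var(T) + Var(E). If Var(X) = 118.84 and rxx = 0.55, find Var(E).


var_true = rxx * var_obs = 0.55 * 118.84 = 65.362
var_error = var_obs - var_true
var_error = 118.84 - 65.362
var_error = 53.478

53.478


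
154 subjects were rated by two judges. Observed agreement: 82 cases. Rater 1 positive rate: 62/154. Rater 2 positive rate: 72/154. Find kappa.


P_o = 82/154 = 0.532468
P_e = (62*72 + 92*82) / 23716 = 0.506325
kappa = (P_o - P_e) / (1 - P_e)
kappa = (0.532468 - 0.506325) / (1 - 0.506325)
kappa = 0.053

0.053


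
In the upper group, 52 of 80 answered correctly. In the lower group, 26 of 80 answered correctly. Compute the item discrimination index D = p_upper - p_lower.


p_upper = 52/80 = 0.65
p_lower = 26/80 = 0.325
D = 0.65 - 0.325 = 0.325

0.325


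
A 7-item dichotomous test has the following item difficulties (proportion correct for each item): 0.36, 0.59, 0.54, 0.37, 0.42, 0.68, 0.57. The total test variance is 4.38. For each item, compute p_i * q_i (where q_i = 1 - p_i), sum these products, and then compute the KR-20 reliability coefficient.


For each item, compute p_i * q_i:
  Item 1: 0.36 * 0.64 = 0.2304
  Item 2: 0.59 * 0.41 = 0.2419
  Item 3: 0.54 * 0.46 = 0.2484
  Item 4: 0.37 * 0.63 = 0.2331
  Item 5: 0.42 * 0.58 = 0.2436
  Item 6: 0.68 * 0.32 = 0.2176
  Item 7: 0.57 * 0.43 = 0.2451
Sum(p_i * q_i) = 0.2304 + 0.2419 + 0.2484 + 0.2331 + 0.2436 + 0.2176 + 0.2451 = 1.6601
KR-20 = (k/(k-1)) * (1 - Sum(p_i*q_i) / Var_total)
= (7/6) * (1 - 1.6601/4.38)
= 1.1667 * 0.621
KR-20 = 0.7245

0.7245


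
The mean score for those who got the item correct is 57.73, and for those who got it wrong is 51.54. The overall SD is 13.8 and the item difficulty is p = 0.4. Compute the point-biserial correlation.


q = 1 - p = 0.6
rpb = ((M1 - M0) / SD) * sqrt(p * q)
rpb = ((57.73 - 51.54) / 13.8) * sqrt(0.4 * 0.6)
rpb = 0.2197

0.2197


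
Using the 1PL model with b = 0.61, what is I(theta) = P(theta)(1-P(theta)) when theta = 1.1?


P = 1/(1+exp(-(1.1-0.61))) = 0.6201
I = P*(1-P) = 0.6201 * 0.3799
I = 0.2356

0.2356


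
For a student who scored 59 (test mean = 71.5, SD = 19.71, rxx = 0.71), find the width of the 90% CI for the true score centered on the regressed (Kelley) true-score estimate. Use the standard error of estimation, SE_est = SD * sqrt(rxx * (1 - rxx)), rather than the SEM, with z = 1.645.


True score estimate = 0.71*59 + 0.29*71.5 = 62.625
SE_est = SD * sqrt(rxx * (1 - rxx)) = 19.71 * sqrt(0.71 * 0.29) = 19.71 * sqrt(0.2059) = 8.94365
CI = T_est +/- z * SE_est, so width = 2 * z * SE_est = 2 * 1.645 * 8.94365
Width = 29.4246

29.4246


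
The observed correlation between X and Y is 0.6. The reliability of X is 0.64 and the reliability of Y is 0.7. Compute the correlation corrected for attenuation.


r_corrected = rxy / sqrt(rxx * ryy)
= 0.6 / sqrt(0.64 * 0.7)
= 0.6 / sqrt(0.448)
= 0.6 / 0.669328
r_corrected = 0.8964

0.8964


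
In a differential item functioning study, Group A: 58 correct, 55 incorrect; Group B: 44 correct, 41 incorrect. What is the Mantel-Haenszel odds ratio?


Odds_A = 58/55 = 1.0545
Odds_B = 44/41 = 1.0732
OR = Odds_A / Odds_B = 1.0545 / 1.0732
Exactly, OR = (58 * 41) / (55 * 44) = 2378 / 2420
OR = 0.9826

0.9826


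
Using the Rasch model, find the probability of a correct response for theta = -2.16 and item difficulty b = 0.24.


theta - b = -2.16 - 0.24 = -2.4
exp(-(theta - b)) = exp(2.4) = 11.0232
P = 1 / (1 + 11.0232)
P = 0.0832

0.0832


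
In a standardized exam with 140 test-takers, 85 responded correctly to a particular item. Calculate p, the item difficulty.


Item difficulty p = number correct / total examinees
p = 85 / 140
p = 0.6071

0.6071


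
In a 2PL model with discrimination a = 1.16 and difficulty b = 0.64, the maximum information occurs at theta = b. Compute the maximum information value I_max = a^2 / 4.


For 2PL, max info at theta = b = 0.64
I_max = a^2 / 4 = 1.16^2 / 4
= 1.3456 / 4
I_max = 0.3364

0.3364


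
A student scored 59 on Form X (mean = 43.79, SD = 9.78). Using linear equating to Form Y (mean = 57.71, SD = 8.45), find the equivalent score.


slope = SD_Y / SD_X = 8.45 / 9.78 ~ 0.864
intercept = mean_Y - slope * mean_X = 57.71 - (8.45 / 9.78) * 43.79 ~ 19.8751
Y = slope * X + intercept. To avoid rounding drift from the rounded slope/intercept, evaluate the equivalent form Y = mean_Y + SD_Y * (X - mean_X) / SD_X at full precision:
Y = 57.71 + 8.45 * (59 - 43.79) / 9.78
Y = 57.71 + 8.45 * 15.21 / 9.78
Y = 57.71 + 128.5245 / 9.78
Y = 57.71 + 13.1416
Y = 70.8516

70.8516


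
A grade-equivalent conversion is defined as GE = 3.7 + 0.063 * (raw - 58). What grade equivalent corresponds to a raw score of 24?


raw - median = 24 - 58 = -34
slope * diff = 0.063 * -34 = -2.142
GE = 3.7 + -2.142
GE = 1.558

1.558


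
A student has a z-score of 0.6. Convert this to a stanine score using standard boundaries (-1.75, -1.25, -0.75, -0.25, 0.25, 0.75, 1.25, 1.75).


Stanine boundaries: [-1.75, -1.25, -0.75, -0.25, 0.25, 0.75, 1.25, 1.75]
z = 0.6
Check each boundary:
  z >= -1.75 -> could be stanine 2
  z >= -1.25 -> could be stanine 3
  z >= -0.75 -> could be stanine 4
  z >= -0.25 -> could be stanine 5
  z >= 0.25 -> could be stanine 6
  z < 0.75
  z < 1.25
  z < 1.75
Highest qualifying boundary gives stanine = 6

6


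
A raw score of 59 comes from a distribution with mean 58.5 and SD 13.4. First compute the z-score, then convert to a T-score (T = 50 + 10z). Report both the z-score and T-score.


z = (X - mean) / SD = (59 - 58.5) / 13.4
z = 0.5 / 13.4
z = 0.0373
T-score = T = 50 + 10z
Carry z at full precision (z = 0.5 / 13.4) into the conversion:
T-score = 50 + 10 * (0.5 / 13.4) = 50 + 5 / 13.4
T-score = 50 + 0.3731
T-score = 50.3731

50.3731


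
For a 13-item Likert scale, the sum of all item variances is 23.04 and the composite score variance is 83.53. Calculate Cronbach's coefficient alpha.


alpha = (k/(k-1)) * (1 - sum(si^2)/s_total^2)
= (13/12) * (1 - 23.04/83.53)
alpha = 0.7845

0.7845


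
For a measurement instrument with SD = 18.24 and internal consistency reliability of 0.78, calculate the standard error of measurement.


SEM = SD * sqrt(1 - rxx)
SEM = 18.24 * sqrt(1 - 0.78)
SEM = 18.24 * sqrt(0.22) = 18.24 * 0.469042
SEM = 8.5553

8.5553


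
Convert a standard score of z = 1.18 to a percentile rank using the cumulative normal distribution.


CDF(z) = 0.5 * (1 + erf(z/sqrt(2)))
erf(0.8344) = 0.762
CDF = 0.881
Percentile rank = 0.881 * 100 = 88.1

88.1


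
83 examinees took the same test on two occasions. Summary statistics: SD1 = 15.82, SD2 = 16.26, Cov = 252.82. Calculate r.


r = cov(X,Y) / (SD_X * SD_Y)
r = 252.82 / (15.82 * 16.26)
r = 252.82 / 257.2332
r = 0.9828

0.9828


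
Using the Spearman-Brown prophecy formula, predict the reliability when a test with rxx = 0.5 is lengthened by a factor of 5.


r_new = (n * rxx) / (1 + (n-1) * rxx)
r_new = (5 * 0.5) / (1 + 4 * 0.5)
r_new = 2.5 / 3.0
r_new = 0.8333

0.8333


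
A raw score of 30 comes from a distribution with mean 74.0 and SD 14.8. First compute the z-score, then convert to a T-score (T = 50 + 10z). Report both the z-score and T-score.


z = (X - mean) / SD = (30 - 74.0) / 14.8
z = -44.0 / 14.8
z = -2.973
T-score = T = 50 + 10z
Carry z at full precision (z = -44.0 / 14.8) into the conversion:
T-score = 50 + 10 * (-44.0 / 14.8) = 50 + -440 / 14.8
T-score = 50 + -29.7297
T-score = 20.2703

20.2703


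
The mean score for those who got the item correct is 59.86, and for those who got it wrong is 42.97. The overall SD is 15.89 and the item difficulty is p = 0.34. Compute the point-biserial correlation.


q = 1 - p = 0.66
rpb = ((M1 - M0) / SD) * sqrt(p * q)
rpb = ((59.86 - 42.97) / 15.89) * sqrt(0.34 * 0.66)
rpb = 0.5035

0.5035


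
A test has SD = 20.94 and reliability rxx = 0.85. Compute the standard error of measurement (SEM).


SEM = SD * sqrt(1 - rxx)
SEM = 20.94 * sqrt(1 - 0.85)
SEM = 20.94 * sqrt(0.15) = 20.94 * 0.387298
SEM = 8.11

8.11


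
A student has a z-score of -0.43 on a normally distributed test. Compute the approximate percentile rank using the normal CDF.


CDF(z) = 0.5 * (1 + erf(z/sqrt(2)))
erf(-0.3041) = -0.3328
CDF = 0.3336
Percentile rank = 0.3336 * 100 = 33.36

33.36


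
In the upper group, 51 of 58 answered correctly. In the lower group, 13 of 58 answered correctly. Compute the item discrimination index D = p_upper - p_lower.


p_upper = 51/58 = 0.8793
p_lower = 13/58 = 0.2241
D = 0.8793 - 0.2241 = 0.6552

0.6552


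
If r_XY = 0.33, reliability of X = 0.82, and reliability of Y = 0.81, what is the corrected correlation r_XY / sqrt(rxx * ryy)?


r_corrected = rxy / sqrt(rxx * ryy)
= 0.33 / sqrt(0.82 * 0.81)
= 0.33 / sqrt(0.6642)
= 0.33 / 0.814985
r_corrected = 0.4049

0.4049


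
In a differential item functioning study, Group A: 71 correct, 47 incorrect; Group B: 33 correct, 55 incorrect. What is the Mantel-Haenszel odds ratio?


Odds_A = 71/47 = 1.5106
Odds_B = 33/55 = 0.6
OR = Odds_A / Odds_B = 1.5106 / 0.6
Exactly, OR = (71 * 55) / (47 * 33) = 3905 / 1551
OR = 2.5177

2.5177


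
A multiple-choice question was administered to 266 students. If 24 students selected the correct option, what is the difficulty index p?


Item difficulty p = number correct / total examinees
p = 24 / 266
p = 0.0902

0.0902


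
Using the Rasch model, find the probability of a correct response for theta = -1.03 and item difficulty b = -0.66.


theta - b = -1.03 - -0.66 = -0.37
exp(-(theta - b)) = exp(0.37) = 1.4477
P = 1 / (1 + 1.4477)
P = 0.4085

0.4085


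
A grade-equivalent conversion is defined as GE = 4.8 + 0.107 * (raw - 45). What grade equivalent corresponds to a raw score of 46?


raw - median = 46 - 45 = 1
slope * diff = 0.107 * 1 = 0.107
GE = 4.8 + 0.107
GE = 4.907

4.907


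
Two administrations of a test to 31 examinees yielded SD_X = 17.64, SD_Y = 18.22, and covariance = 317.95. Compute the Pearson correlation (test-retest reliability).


r = cov(X,Y) / (SD_X * SD_Y)
r = 317.95 / (17.64 * 18.22)
r = 317.95 / 321.4008
r = 0.9893

0.9893


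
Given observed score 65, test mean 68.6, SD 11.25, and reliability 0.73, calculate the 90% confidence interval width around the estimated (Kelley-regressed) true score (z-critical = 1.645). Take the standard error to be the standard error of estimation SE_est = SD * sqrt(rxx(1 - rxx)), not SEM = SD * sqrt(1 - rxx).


True score estimate = 0.73*65 + 0.27*68.6 = 65.972
SE_est = SD * sqrt(rxx * (1 - rxx)) = 11.25 * sqrt(0.73 * 0.27) = 11.25 * sqrt(0.1971) = 4.994544
CI = T_est +/- z * SE_est, so width = 2 * z * SE_est = 2 * 1.645 * 4.994544
Width = 16.432

16.432


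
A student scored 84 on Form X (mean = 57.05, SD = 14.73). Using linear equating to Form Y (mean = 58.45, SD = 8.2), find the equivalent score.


slope = SD_Y / SD_X = 8.2 / 14.73 ~ 0.5567
intercept = mean_Y - slope * mean_X = 58.45 - (8.2 / 14.73) * 57.05 ~ 26.691
Y = slope * X + intercept. To avoid rounding drift from the rounded slope/intercept, evaluate the equivalent form Y = mean_Y + SD_Y * (X - mean_X) / SD_X at full precision:
Y = 58.45 + 8.2 * (84 - 57.05) / 14.73
Y = 58.45 + 8.2 * 26.95 / 14.73
Y = 58.45 + 220.99 / 14.73
Y = 58.45 + 15.0027
Y = 73.4527

73.4527


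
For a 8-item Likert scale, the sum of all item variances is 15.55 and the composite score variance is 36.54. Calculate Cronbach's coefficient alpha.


alpha = (k/(k-1)) * (1 - sum(si^2)/s_total^2)
= (8/7) * (1 - 15.55/36.54)
alpha = 0.6565

0.6565


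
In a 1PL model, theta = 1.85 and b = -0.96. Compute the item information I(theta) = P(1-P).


P = 1/(1+exp(-(1.85--0.96))) = 0.9432
I = P*(1-P) = 0.9432 * 0.0568
I = 0.0536

0.0536


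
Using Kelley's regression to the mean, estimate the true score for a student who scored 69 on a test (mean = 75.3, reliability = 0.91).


T_est = rxx * X + (1 - rxx) * mean
T_est = 0.91 * 69 + 0.09 * 75.3
T_est = 62.79 + 6.777
T_est = 69.567

69.567


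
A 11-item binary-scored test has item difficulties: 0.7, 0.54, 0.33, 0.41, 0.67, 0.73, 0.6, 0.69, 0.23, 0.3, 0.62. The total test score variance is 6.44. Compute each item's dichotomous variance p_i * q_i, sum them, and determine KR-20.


For each item, compute p_i * q_i:
  Item 1: 0.7 * 0.3 = 0.21
  Item 2: 0.54 * 0.46 = 0.2484
  Item 3: 0.33 * 0.67 = 0.2211
  Item 4: 0.41 * 0.59 = 0.2419
  Item 5: 0.67 * 0.33 = 0.2211
  Item 6: 0.73 * 0.27 = 0.1971
  Item 7: 0.6 * 0.4 = 0.24
  Item 8: 0.69 * 0.31 = 0.2139
  Item 9: 0.23 * 0.77 = 0.1771
  Item 10: 0.3 * 0.7 = 0.21
  Item 11: 0.62 * 0.38 = 0.2356
Sum(p_i * q_i) = 0.21 + 0.2484 + 0.2211 + 0.2419 + 0.2211 + 0.1971 + 0.24 + 0.2139 + 0.1771 + 0.21 + 0.2356 = 2.4162
KR-20 = (k/(k-1)) * (1 - Sum(p_i*q_i) / Var_total)
= (11/10) * (1 - 2.4162/6.44)
= 1.1 * 0.6248
KR-20 = 0.6873

0.6873


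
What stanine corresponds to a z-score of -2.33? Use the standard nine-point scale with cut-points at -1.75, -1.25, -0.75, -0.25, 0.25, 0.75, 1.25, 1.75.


Stanine boundaries: [-1.75, -1.25, -0.75, -0.25, 0.25, 0.75, 1.25, 1.75]
z = -2.33
Check each boundary:
  z < -1.75
  z < -1.25
  z < -0.75
  z < -0.25
  z < 0.25
  z < 0.75
  z < 1.25
  z < 1.75
Highest qualifying boundary gives stanine = 1

1


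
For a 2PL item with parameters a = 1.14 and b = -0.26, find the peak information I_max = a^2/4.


For 2PL, max info at theta = b = -0.26
I_max = a^2 / 4 = 1.14^2 / 4
= 1.2996 / 4
I_max = 0.3249

0.3249


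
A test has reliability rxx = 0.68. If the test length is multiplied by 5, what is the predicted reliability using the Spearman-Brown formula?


r_new = (n * rxx) / (1 + (n-1) * rxx)
r_new = (5 * 0.68) / (1 + 4 * 0.68)
r_new = 3.4 / 3.72
r_new = 0.914

0.914


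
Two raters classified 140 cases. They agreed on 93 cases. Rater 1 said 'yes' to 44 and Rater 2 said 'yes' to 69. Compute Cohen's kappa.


P_o = 93/140 = 0.664286
P_e = (44*69 + 96*71) / 19600 = 0.502653
kappa = (P_o - P_e) / (1 - P_e)
kappa = (0.664286 - 0.502653) / (1 - 0.502653)
kappa = 0.325

0.325


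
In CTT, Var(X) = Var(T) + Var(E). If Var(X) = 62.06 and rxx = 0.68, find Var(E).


var_true = rxx * var_obs = 0.68 * 62.06 = 42.2008
var_error = var_obs - var_true
var_error = 62.06 - 42.2008
var_error = 19.8592

19.8592


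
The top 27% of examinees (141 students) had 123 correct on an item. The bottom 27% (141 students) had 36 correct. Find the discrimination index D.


p_upper = 123/141 = 0.8723
p_lower = 36/141 = 0.2553
D = 0.8723 - 0.2553 = 0.617

0.617


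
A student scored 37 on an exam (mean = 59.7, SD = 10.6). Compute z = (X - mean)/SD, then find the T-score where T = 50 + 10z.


z = (X - mean) / SD = (37 - 59.7) / 10.6
z = -22.7 / 10.6
z = -2.1415
T-score = T = 50 + 10z
Carry z at full precision (z = -22.7 / 10.6) into the conversion:
T-score = 50 + 10 * (-22.7 / 10.6) = 50 + -227 / 10.6
T-score = 50 + -21.4151
T-score = 28.5849

28.5849


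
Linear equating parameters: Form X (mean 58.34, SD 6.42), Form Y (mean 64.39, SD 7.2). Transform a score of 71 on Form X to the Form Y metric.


slope = SD_Y / SD_X = 7.2 / 6.42 ~ 1.1215
intercept = mean_Y - slope * mean_X = 64.39 - (7.2 / 6.42) * 58.34 ~ -1.038
Y = slope * X + intercept. To avoid rounding drift from the rounded slope/intercept, evaluate the equivalent form Y = mean_Y + SD_Y * (X - mean_X) / SD_X at full precision:
Y = 64.39 + 7.2 * (71 - 58.34) / 6.42
Y = 64.39 + 7.2 * 12.66 / 6.42
Y = 64.39 + 91.152 / 6.42
Y = 64.39 + 14.1981
Y = 78.5881

78.5881


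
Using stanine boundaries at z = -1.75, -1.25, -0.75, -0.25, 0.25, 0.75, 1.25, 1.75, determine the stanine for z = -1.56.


Stanine boundaries: [-1.75, -1.25, -0.75, -0.25, 0.25, 0.75, 1.25, 1.75]
z = -1.56
Check each boundary:
  z >= -1.75 -> could be stanine 2
  z < -1.25
  z < -0.75
  z < -0.25
  z < 0.25
  z < 0.75
  z < 1.25
  z < 1.75
Highest qualifying boundary gives stanine = 2

2


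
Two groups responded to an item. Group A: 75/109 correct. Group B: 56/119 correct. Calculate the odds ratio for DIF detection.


Odds_A = 75/34 = 2.2059
Odds_B = 56/63 = 0.8889
OR = Odds_A / Odds_B = 2.2059 / 0.8889
Exactly, OR = (75 * 63) / (34 * 56) = 4725 / 1904
OR = 2.4816

2.4816


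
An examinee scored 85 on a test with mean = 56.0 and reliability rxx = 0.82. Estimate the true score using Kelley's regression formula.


T_est = rxx * X + (1 - rxx) * mean
T_est = 0.82 * 85 + 0.18 * 56.0
T_est = 69.7 + 10.08
T_est = 79.78

79.78


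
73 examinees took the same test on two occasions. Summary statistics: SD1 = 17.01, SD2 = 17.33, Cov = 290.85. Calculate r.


r = cov(X,Y) / (SD_X * SD_Y)
r = 290.85 / (17.01 * 17.33)
r = 290.85 / 294.7833
r = 0.9867

0.9867


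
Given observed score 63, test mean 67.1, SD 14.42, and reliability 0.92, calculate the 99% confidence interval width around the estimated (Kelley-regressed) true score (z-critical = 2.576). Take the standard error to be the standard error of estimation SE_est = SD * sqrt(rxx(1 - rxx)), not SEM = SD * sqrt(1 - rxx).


True score estimate = 0.92*63 + 0.08*67.1 = 63.328
SE_est = SD * sqrt(rxx * (1 - rxx)) = 14.42 * sqrt(0.92 * 0.08) = 14.42 * sqrt(0.0736) = 3.912048
CI = T_est +/- z * SE_est, so width = 2 * z * SE_est = 2 * 2.576 * 3.912048
Width = 20.1549

20.1549


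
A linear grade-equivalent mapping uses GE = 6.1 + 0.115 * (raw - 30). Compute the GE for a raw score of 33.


raw - median = 33 - 30 = 3
slope * diff = 0.115 * 3 = 0.345
GE = 6.1 + 0.345
GE = 6.445

6.445


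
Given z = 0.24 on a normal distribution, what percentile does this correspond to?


CDF(z) = 0.5 * (1 + erf(z/sqrt(2)))
erf(0.1697) = 0.1897
CDF = 0.5948
Percentile rank = 0.5948 * 100 = 59.48

59.48


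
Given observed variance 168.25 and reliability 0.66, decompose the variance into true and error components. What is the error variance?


var_true = rxx * var_obs = 0.66 * 168.25 = 111.045
var_error = var_obs - var_true
var_error = 168.25 - 111.045
var_error = 57.205

57.205


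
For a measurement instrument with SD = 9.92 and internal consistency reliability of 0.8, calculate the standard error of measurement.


SEM = SD * sqrt(1 - rxx)
SEM = 9.92 * sqrt(1 - 0.8)
SEM = 9.92 * sqrt(0.2) = 9.92 * 0.447214
SEM = 4.4364

4.4364


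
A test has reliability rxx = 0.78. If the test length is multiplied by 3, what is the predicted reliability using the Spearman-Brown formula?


r_new = (n * rxx) / (1 + (n-1) * rxx)
r_new = (3 * 0.78) / (1 + 2 * 0.78)
r_new = 2.34 / 2.56
r_new = 0.9141

0.9141


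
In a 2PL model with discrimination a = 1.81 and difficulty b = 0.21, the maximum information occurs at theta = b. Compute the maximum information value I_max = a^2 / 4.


For 2PL, max info at theta = b = 0.21
I_max = a^2 / 4 = 1.81^2 / 4
= 3.2761 / 4
I_max = 0.819

0.819


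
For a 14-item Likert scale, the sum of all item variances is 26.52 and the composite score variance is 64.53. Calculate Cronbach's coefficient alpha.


alpha = (k/(k-1)) * (1 - sum(si^2)/s_total^2)
= (14/13) * (1 - 26.52/64.53)
alpha = 0.6343

0.6343


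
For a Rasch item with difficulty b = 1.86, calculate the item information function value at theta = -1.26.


P = 1/(1+exp(-(-1.26-1.86))) = 0.0423
I = P*(1-P) = 0.0423 * 0.9577
I = 0.0405

0.0405


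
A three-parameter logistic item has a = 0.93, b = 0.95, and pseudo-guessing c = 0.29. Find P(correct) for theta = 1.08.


logit = 0.93*(1.08 - 0.95) = 0.1209
P* = 1/(1 + exp(-0.1209)) = 0.5302
P = 0.29 + (1 - 0.29) * 0.5302
P = 0.6664

0.6664


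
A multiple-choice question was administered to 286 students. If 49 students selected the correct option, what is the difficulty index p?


Item difficulty p = number correct / total examinees
p = 49 / 286
p = 0.1713

0.1713


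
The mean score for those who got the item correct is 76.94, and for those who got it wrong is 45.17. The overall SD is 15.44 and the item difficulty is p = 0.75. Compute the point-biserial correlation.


q = 1 - p = 0.25
rpb = ((M1 - M0) / SD) * sqrt(p * q)
rpb = ((76.94 - 45.17) / 15.44) * sqrt(0.75 * 0.25)
rpb = 0.891

0.891


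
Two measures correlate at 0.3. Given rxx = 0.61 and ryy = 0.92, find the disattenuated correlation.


r_corrected = rxy / sqrt(rxx * ryy)
= 0.3 / sqrt(0.61 * 0.92)
= 0.3 / sqrt(0.5612)
= 0.3 / 0.749133
r_corrected = 0.4005

0.4005


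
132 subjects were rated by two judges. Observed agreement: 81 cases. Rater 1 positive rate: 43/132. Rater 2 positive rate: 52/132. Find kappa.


P_o = 81/132 = 0.613636
P_e = (43*52 + 89*80) / 17424 = 0.536961
kappa = (P_o - P_e) / (1 - P_e)
kappa = (0.613636 - 0.536961) / (1 - 0.536961)
kappa = 0.1656

0.1656


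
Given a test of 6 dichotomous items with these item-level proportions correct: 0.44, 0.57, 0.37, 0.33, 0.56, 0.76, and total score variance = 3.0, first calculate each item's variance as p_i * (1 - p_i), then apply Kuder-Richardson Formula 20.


For each item, compute p_i * q_i:
  Item 1: 0.44 * 0.56 = 0.2464
  Item 2: 0.57 * 0.43 = 0.2451
  Item 3: 0.37 * 0.63 = 0.2331
  Item 4: 0.33 * 0.67 = 0.2211
  Item 5: 0.56 * 0.44 = 0.2464
  Item 6: 0.76 * 0.24 = 0.1824
Sum(p_i * q_i) = 0.2464 + 0.2451 + 0.2331 + 0.2211 + 0.2464 + 0.1824 = 1.3745
KR-20 = (k/(k-1)) * (1 - Sum(p_i*q_i) / Var_total)
= (6/5) * (1 - 1.3745/3.0)
= 1.2 * 0.5418
KR-20 = 0.6502

0.6502


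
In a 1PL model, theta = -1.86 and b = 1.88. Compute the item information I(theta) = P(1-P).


P = 1/(1+exp(-(-1.86-1.88))) = 0.0232
I = P*(1-P) = 0.0232 * 0.9768
I = 0.0227

0.0227


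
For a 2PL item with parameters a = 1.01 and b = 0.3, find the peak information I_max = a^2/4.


For 2PL, max info at theta = b = 0.3
I_max = a^2 / 4 = 1.01^2 / 4
= 1.0201 / 4
I_max = 0.255

0.255


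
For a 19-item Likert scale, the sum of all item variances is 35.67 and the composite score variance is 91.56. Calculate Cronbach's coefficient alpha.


alpha = (k/(k-1)) * (1 - sum(si^2)/s_total^2)
= (19/18) * (1 - 35.67/91.56)
alpha = 0.6443

0.6443


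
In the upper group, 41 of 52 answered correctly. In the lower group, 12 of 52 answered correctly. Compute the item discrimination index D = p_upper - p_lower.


p_upper = 41/52 = 0.7885
p_lower = 12/52 = 0.2308
D = 0.7885 - 0.2308 = 0.5577

0.5577


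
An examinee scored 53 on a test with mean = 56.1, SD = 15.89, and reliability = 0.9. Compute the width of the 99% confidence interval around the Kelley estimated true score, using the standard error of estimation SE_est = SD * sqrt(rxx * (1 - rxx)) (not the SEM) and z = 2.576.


True score estimate = 0.9*53 + 0.1*56.1 = 53.31
SE_est = SD * sqrt(rxx * (1 - rxx)) = 15.89 * sqrt(0.9 * 0.1) = 15.89 * sqrt(0.09) = 4.767
CI = T_est +/- z * SE_est, so width = 2 * z * SE_est = 2 * 2.576 * 4.767
Width = 24.5596

24.5596


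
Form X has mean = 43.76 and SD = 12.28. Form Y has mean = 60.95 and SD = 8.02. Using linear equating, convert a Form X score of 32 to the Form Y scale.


slope = SD_Y / SD_X = 8.02 / 12.28 ~ 0.6531
intercept = mean_Y - slope * mean_X = 60.95 - (8.02 / 12.28) * 43.76 ~ 32.3706
Y = slope * X + intercept. To avoid rounding drift from the rounded slope/intercept, evaluate the equivalent form Y = mean_Y + SD_Y * (X - mean_X) / SD_X at full precision:
Y = 60.95 + 8.02 * (32 - 43.76) / 12.28
Y = 60.95 - 8.02 * 11.76 / 12.28
Y = 60.95 - 94.3152 / 12.28
Y = 60.95 - 7.6804
Y = 53.2696

53.2696


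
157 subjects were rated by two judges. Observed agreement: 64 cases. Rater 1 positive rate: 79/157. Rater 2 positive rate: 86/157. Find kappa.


P_o = 64/157 = 0.407643
P_e = (79*86 + 78*71) / 24649 = 0.500304
kappa = (P_o - P_e) / (1 - P_e)
kappa = (0.407643 - 0.500304) / (1 - 0.500304)
kappa = -0.1854

-0.1854


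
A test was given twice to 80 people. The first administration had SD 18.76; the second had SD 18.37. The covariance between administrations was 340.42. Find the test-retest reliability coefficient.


r = cov(X,Y) / (SD_X * SD_Y)
r = 340.42 / (18.76 * 18.37)
r = 340.42 / 344.6212
r = 0.9878

0.9878


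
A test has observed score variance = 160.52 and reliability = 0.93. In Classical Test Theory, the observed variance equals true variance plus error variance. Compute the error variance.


var_true = rxx * var_obs = 0.93 * 160.52 = 149.2836
var_error = var_obs - var_true
var_error = 160.52 - 149.2836
var_error = 11.2364

11.2364


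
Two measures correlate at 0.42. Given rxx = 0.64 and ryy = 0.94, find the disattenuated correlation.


r_corrected = rxy / sqrt(rxx * ryy)
= 0.42 / sqrt(0.64 * 0.94)
= 0.42 / sqrt(0.6016)
= 0.42 / 0.775629
r_corrected = 0.5415

0.5415


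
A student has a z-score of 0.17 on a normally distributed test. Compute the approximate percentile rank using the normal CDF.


CDF(z) = 0.5 * (1 + erf(z/sqrt(2)))
erf(0.1202) = 0.135
CDF = 0.5675
Percentile rank = 0.5675 * 100 = 56.75

56.75


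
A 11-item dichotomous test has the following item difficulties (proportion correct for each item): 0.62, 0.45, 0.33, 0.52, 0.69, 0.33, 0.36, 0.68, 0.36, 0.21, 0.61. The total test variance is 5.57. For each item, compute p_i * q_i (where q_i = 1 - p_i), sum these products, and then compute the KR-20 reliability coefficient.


For each item, compute p_i * q_i:
  Item 1: 0.62 * 0.38 = 0.2356
  Item 2: 0.45 * 0.55 = 0.2475
  Item 3: 0.33 * 0.67 = 0.2211
  Item 4: 0.52 * 0.48 = 0.2496
  Item 5: 0.69 * 0.31 = 0.2139
  Item 6: 0.33 * 0.67 = 0.2211
  Item 7: 0.36 * 0.64 = 0.2304
  Item 8: 0.68 * 0.32 = 0.2176
  Item 9: 0.36 * 0.64 = 0.2304
  Item 10: 0.21 * 0.79 = 0.1659
  Item 11: 0.61 * 0.39 = 0.2379
Sum(p_i * q_i) = 0.2356 + 0.2475 + 0.2211 + 0.2496 + 0.2139 + 0.2211 + 0.2304 + 0.2176 + 0.2304 + 0.1659 + 0.2379 = 2.471
KR-20 = (k/(k-1)) * (1 - Sum(p_i*q_i) / Var_total)
= (11/10) * (1 - 2.471/5.57)
= 1.1 * 0.5564
KR-20 = 0.612

0.612


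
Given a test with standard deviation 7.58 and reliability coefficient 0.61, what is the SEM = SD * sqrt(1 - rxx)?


SEM = SD * sqrt(1 - rxx)
SEM = 7.58 * sqrt(1 - 0.61)
SEM = 7.58 * sqrt(0.39) = 7.58 * 0.6245
SEM = 4.7337

4.7337


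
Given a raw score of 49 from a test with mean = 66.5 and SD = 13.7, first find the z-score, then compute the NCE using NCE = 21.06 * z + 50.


z = (X - mean) / SD = (49 - 66.5) / 13.7
z = -17.5 / 13.7
z = -1.2774
NCE = NCE = 21.06z + 50
Carry z at full precision (z = -17.5 / 13.7) into the conversion:
NCE = 21.06 * (-17.5 / 13.7) + 50 = -368.55 / 13.7 + 50
NCE = -26.9015 + 50
NCE = 23.0985

23.0985


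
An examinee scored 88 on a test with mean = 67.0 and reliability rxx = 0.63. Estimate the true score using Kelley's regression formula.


T_est = rxx * X + (1 - rxx) * mean
T_est = 0.63 * 88 + 0.37 * 67.0
T_est = 55.44 + 24.79
T_est = 80.23

80.23


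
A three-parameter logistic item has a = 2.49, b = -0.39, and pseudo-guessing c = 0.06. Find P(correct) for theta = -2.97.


logit = 2.49*(-2.97 - -0.39) = -6.4242
P* = 1/(1 + exp(--6.4242)) = 0.0016
P = 0.06 + (1 - 0.06) * 0.0016
P = 0.0615

0.0615


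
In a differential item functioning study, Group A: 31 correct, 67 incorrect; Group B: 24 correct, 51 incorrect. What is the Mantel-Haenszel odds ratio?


Odds_A = 31/67 = 0.4627
Odds_B = 24/51 = 0.4706
OR = Odds_A / Odds_B = 0.4627 / 0.4706
Exactly, OR = (31 * 51) / (67 * 24) = 1581 / 1608
OR = 0.9832

0.9832


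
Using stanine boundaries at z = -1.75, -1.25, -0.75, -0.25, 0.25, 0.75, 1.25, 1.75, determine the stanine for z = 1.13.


Stanine boundaries: [-1.75, -1.25, -0.75, -0.25, 0.25, 0.75, 1.25, 1.75]
z = 1.13
Check each boundary:
  z >= -1.75 -> could be stanine 2
  z >= -1.25 -> could be stanine 3
  z >= -0.75 -> could be stanine 4
  z >= -0.25 -> could be stanine 5
  z >= 0.25 -> could be stanine 6
  z >= 0.75 -> could be stanine 7
  z < 1.25
  z < 1.75
Highest qualifying boundary gives stanine = 7

7


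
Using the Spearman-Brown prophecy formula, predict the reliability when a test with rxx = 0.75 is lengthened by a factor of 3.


r_new = (n * rxx) / (1 + (n-1) * rxx)
r_new = (3 * 0.75) / (1 + 2 * 0.75)
r_new = 2.25 / 2.5
r_new = 0.9

0.9
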